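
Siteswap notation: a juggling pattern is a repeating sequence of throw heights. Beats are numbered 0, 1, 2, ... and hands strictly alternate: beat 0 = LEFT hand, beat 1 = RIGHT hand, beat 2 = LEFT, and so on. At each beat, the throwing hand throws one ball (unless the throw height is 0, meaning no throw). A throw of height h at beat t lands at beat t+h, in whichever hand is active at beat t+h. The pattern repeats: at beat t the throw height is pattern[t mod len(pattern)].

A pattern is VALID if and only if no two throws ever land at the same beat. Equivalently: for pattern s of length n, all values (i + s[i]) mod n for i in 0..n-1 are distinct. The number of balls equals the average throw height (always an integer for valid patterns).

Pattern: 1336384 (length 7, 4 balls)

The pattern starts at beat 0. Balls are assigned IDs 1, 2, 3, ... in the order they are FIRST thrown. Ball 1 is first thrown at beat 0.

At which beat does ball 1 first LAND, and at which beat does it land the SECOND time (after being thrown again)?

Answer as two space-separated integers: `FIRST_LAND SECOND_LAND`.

Beat 0 (L): throw ball1 h=1 -> lands@1:R; in-air after throw: [b1@1:R]
Beat 1 (R): throw ball1 h=3 -> lands@4:L; in-air after throw: [b1@4:L]
Beat 2 (L): throw ball2 h=3 -> lands@5:R; in-air after throw: [b1@4:L b2@5:R]
Beat 3 (R): throw ball3 h=6 -> lands@9:R; in-air after throw: [b1@4:L b2@5:R b3@9:R]
Beat 4 (L): throw ball1 h=3 -> lands@7:R; in-air after throw: [b2@5:R b1@7:R b3@9:R]
Ball 1: thrown@0 h=1 -> first land @1; rethrown@1 h=3 -> second land @4

Answer: 1 4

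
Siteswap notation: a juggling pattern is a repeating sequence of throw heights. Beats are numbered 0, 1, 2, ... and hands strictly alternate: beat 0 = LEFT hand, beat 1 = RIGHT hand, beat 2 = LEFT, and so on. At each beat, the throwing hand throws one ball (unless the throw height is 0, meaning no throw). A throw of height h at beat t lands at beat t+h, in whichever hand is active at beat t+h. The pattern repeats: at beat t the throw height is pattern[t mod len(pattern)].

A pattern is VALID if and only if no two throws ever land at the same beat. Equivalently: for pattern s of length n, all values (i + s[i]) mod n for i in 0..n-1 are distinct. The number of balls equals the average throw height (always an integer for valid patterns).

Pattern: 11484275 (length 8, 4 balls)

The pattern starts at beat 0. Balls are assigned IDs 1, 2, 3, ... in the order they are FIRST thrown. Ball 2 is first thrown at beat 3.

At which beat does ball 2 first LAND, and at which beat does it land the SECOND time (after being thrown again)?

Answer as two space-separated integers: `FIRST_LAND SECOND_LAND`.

Beat 0 (L): throw ball1 h=1 -> lands@1:R; in-air after throw: [b1@1:R]
Beat 1 (R): throw ball1 h=1 -> lands@2:L; in-air after throw: [b1@2:L]
Beat 2 (L): throw ball1 h=4 -> lands@6:L; in-air after throw: [b1@6:L]
Beat 3 (R): throw ball2 h=8 -> lands@11:R; in-air after throw: [b1@6:L b2@11:R]
Beat 4 (L): throw ball3 h=4 -> lands@8:L; in-air after throw: [b1@6:L b3@8:L b2@11:R]
Beat 5 (R): throw ball4 h=2 -> lands@7:R; in-air after throw: [b1@6:L b4@7:R b3@8:L b2@11:R]
Beat 6 (L): throw ball1 h=7 -> lands@13:R; in-air after throw: [b4@7:R b3@8:L b2@11:R b1@13:R]
Beat 7 (R): throw ball4 h=5 -> lands@12:L; in-air after throw: [b3@8:L b2@11:R b4@12:L b1@13:R]
Beat 8 (L): throw ball3 h=1 -> lands@9:R; in-air after throw: [b3@9:R b2@11:R b4@12:L b1@13:R]
Beat 9 (R): throw ball3 h=1 -> lands@10:L; in-air after throw: [b3@10:L b2@11:R b4@12:L b1@13:R]
Beat 10 (L): throw ball3 h=4 -> lands@14:L; in-air after throw: [b2@11:R b4@12:L b1@13:R b3@14:L]
Beat 11 (R): throw ball2 h=8 -> lands@19:R; in-air after throw: [b4@12:L b1@13:R b3@14:L b2@19:R]
Beat 12 (L): throw ball4 h=4 -> lands@16:L; in-air after throw: [b1@13:R b3@14:L b4@16:L b2@19:R]
Beat 13 (R): throw ball1 h=2 -> lands@15:R; in-air after throw: [b3@14:L b1@15:R b4@16:L b2@19:R]
Beat 14 (L): throw ball3 h=7 -> lands@21:R; in-air after throw: [b1@15:R b4@16:L b2@19:R b3@21:R]
Beat 15 (R): throw ball1 h=5 -> lands@20:L; in-air after throw: [b4@16:L b2@19:R b1@20:L b3@21:R]
Beat 16 (L): throw ball4 h=1 -> lands@17:R; in-air after throw: [b4@17:R b2@19:R b1@20:L b3@21:R]
Beat 17 (R): throw ball4 h=1 -> lands@18:L; in-air after throw: [b4@18:L b2@19:R b1@20:L b3@21:R]
Beat 18 (L): throw ball4 h=4 -> lands@22:L; in-air after throw: [b2@19:R b1@20:L b3@21:R b4@22:L]
Ball 2: thrown@3 h=8 -> first land @11; rethrown@11 h=8 -> second land @19

Answer: 11 19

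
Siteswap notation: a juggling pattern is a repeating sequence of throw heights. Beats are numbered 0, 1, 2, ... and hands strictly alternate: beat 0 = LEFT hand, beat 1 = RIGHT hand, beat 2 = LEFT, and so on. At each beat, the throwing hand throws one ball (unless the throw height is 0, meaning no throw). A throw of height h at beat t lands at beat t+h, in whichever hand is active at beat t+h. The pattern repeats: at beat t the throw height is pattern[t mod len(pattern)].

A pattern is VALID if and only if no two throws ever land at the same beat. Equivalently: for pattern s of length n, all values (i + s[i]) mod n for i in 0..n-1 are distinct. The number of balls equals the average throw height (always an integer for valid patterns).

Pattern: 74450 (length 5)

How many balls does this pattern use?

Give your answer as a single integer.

Pattern = [7, 4, 4, 5, 0], length n = 5
  position 0: throw height = 7, running sum = 7
  position 1: throw height = 4, running sum = 11
  position 2: throw height = 4, running sum = 15
  position 3: throw height = 5, running sum = 20
  position 4: throw height = 0, running sum = 20
Total sum = 20; balls = sum / n = 20 / 5 = 4

Answer: 4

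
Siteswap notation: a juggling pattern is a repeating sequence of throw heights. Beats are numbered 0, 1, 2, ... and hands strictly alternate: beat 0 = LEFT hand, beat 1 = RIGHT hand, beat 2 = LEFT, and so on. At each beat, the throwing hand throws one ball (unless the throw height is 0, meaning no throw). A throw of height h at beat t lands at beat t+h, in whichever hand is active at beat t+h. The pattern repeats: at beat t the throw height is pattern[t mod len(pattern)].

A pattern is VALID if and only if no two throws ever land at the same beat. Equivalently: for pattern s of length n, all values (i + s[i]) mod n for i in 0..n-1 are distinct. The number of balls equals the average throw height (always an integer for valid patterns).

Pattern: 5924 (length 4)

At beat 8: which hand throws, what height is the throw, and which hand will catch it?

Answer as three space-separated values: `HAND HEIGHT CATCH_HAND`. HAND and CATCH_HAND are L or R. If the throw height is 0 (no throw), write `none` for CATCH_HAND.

Answer: L 5 R

Derivation:
Beat 8: 8 mod 2 = 0, so hand = L
Throw height = pattern[8 mod 4] = pattern[0] = 5
Lands at beat 8+5=13, 13 mod 2 = 1, so catch hand = R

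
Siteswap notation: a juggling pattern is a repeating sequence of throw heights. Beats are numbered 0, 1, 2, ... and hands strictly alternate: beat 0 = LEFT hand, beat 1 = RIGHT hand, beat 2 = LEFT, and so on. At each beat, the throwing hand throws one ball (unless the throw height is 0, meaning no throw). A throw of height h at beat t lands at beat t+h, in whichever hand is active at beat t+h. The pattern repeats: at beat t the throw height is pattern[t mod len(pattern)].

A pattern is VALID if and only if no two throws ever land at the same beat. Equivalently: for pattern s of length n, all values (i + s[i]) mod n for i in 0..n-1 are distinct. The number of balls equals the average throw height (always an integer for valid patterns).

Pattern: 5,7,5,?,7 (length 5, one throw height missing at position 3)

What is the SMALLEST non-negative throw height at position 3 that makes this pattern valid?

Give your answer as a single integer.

i=0: (0 + 5) mod 5 = 0
i=1: (1 + 7) mod 5 = 3
i=2: (2 + 5) mod 5 = 2
i=3: s[i]=? (unknown)
i=4: (4 + 7) mod 5 = 1
Known residues: [0, 1, 2, 3]; need a permutation of 0..4, so missing residue r = 4
Need (3 + s) mod 5 = 4; smallest s = (4 - 3) mod 5 = 1

Answer: 1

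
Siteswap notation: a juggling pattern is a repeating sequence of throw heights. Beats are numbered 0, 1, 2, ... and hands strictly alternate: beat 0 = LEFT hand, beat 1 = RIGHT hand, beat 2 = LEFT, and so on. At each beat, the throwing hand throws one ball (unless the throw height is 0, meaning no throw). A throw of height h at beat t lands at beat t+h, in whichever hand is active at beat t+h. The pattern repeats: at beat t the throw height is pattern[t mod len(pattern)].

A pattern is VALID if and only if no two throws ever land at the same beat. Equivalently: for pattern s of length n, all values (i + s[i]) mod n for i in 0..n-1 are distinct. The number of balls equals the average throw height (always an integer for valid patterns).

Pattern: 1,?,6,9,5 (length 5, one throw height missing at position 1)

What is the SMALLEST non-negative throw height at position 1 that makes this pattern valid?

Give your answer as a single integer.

i=0: (0 + 1) mod 5 = 1
i=1: s[i]=? (unknown)
i=2: (2 + 6) mod 5 = 3
i=3: (3 + 9) mod 5 = 2
i=4: (4 + 5) mod 5 = 4
Known residues: [1, 2, 3, 4]; need a permutation of 0..4, so missing residue r = 0
Need (1 + s) mod 5 = 0; smallest s = (0 - 1) mod 5 = 4

Answer: 4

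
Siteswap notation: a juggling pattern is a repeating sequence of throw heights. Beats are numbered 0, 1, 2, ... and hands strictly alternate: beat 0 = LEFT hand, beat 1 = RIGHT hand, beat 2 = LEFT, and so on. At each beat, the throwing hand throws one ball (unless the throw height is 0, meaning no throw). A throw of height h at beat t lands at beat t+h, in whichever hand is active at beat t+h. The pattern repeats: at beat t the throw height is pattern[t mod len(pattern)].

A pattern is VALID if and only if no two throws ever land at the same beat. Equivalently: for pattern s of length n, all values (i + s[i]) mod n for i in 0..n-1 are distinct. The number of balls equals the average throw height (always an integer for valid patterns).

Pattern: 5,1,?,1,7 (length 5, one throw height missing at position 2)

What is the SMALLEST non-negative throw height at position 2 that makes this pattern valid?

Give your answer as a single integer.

i=0: (0 + 5) mod 5 = 0
i=1: (1 + 1) mod 5 = 2
i=2: s[i]=? (unknown)
i=3: (3 + 1) mod 5 = 4
i=4: (4 + 7) mod 5 = 1
Known residues: [0, 1, 2, 4]; need a permutation of 0..4, so missing residue r = 3
Need (2 + s) mod 5 = 3; smallest s = (3 - 2) mod 5 = 1

Answer: 1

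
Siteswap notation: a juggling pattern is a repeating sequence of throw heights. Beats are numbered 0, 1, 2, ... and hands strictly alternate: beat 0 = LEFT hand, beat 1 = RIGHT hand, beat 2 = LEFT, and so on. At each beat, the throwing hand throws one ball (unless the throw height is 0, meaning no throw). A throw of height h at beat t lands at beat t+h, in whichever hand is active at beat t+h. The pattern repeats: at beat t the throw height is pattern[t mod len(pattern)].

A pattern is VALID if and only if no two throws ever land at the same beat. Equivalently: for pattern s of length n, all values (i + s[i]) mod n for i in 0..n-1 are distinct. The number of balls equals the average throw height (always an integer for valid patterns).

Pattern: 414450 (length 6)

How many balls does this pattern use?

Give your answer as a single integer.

Answer: 3

Derivation:
Pattern = [4, 1, 4, 4, 5, 0], length n = 6
  position 0: throw height = 4, running sum = 4
  position 1: throw height = 1, running sum = 5
  position 2: throw height = 4, running sum = 9
  position 3: throw height = 4, running sum = 13
  position 4: throw height = 5, running sum = 18
  position 5: throw height = 0, running sum = 18
Total sum = 18; balls = sum / n = 18 / 6 = 3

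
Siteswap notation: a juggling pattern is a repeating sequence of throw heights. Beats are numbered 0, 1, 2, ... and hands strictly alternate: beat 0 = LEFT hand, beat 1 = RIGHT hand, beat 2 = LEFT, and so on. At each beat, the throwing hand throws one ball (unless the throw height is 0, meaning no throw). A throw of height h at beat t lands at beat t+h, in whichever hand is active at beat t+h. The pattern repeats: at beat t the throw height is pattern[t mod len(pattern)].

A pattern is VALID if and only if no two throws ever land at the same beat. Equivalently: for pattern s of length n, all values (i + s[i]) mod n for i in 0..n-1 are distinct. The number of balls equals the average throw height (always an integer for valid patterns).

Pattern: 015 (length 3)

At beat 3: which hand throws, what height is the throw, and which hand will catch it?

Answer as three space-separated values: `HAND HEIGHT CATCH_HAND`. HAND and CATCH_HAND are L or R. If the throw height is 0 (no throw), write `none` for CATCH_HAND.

Beat 3: 3 mod 2 = 1, so hand = R
Throw height = pattern[3 mod 3] = pattern[0] = 0

Answer: R 0 none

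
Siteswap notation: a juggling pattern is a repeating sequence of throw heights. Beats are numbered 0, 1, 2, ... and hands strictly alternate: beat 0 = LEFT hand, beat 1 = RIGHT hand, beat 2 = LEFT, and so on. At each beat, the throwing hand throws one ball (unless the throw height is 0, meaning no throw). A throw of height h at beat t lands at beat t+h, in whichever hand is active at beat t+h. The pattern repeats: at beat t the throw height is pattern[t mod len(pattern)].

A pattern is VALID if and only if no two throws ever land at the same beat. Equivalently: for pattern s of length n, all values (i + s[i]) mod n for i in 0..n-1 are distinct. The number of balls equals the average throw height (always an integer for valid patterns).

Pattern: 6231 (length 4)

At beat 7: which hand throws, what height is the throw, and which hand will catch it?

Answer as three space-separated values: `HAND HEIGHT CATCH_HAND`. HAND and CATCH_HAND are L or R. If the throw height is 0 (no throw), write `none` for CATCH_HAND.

Answer: R 1 L

Derivation:
Beat 7: 7 mod 2 = 1, so hand = R
Throw height = pattern[7 mod 4] = pattern[3] = 1
Lands at beat 7+1=8, 8 mod 2 = 0, so catch hand = L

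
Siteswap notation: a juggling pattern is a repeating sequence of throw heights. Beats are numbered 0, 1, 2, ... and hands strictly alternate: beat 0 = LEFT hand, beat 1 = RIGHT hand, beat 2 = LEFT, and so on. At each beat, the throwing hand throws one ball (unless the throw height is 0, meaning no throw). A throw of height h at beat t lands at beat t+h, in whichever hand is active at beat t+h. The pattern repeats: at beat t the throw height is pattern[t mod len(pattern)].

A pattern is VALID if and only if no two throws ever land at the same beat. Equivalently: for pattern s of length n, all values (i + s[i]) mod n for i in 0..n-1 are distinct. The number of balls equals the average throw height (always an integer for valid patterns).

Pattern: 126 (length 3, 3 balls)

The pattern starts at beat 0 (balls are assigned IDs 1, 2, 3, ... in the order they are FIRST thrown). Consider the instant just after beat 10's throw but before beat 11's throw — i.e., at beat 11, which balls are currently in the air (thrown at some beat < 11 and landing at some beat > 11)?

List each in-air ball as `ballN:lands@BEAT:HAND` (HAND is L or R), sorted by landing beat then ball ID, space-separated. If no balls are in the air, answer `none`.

Beat 0 (L): throw ball1 h=1 -> lands@1:R; in-air after throw: [b1@1:R]
Beat 1 (R): throw ball1 h=2 -> lands@3:R; in-air after throw: [b1@3:R]
Beat 2 (L): throw ball2 h=6 -> lands@8:L; in-air after throw: [b1@3:R b2@8:L]
Beat 3 (R): throw ball1 h=1 -> lands@4:L; in-air after throw: [b1@4:L b2@8:L]
Beat 4 (L): throw ball1 h=2 -> lands@6:L; in-air after throw: [b1@6:L b2@8:L]
Beat 5 (R): throw ball3 h=6 -> lands@11:R; in-air after throw: [b1@6:L b2@8:L b3@11:R]
Beat 6 (L): throw ball1 h=1 -> lands@7:R; in-air after throw: [b1@7:R b2@8:L b3@11:R]
Beat 7 (R): throw ball1 h=2 -> lands@9:R; in-air after throw: [b2@8:L b1@9:R b3@11:R]
Beat 8 (L): throw ball2 h=6 -> lands@14:L; in-air after throw: [b1@9:R b3@11:R b2@14:L]
Beat 9 (R): throw ball1 h=1 -> lands@10:L; in-air after throw: [b1@10:L b3@11:R b2@14:L]
Beat 10 (L): throw ball1 h=2 -> lands@12:L; in-air after throw: [b3@11:R b1@12:L b2@14:L]
Beat 11 (R): throw ball3 h=6 -> lands@17:R; in-air after throw: [b1@12:L b2@14:L b3@17:R]

Answer: ball1:lands@12:L ball2:lands@14:L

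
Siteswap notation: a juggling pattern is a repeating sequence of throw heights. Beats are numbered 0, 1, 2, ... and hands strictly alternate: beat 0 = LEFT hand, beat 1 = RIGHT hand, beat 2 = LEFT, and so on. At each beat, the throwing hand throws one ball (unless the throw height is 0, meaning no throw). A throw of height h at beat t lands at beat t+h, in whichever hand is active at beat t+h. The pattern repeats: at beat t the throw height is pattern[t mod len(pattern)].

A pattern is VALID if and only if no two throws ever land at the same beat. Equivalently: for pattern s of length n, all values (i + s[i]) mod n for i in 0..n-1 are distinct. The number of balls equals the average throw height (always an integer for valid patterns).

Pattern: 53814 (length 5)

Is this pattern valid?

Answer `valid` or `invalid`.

i=0: (i + s[i]) mod n = (0 + 5) mod 5 = 0
i=1: (i + s[i]) mod n = (1 + 3) mod 5 = 4
i=2: (i + s[i]) mod n = (2 + 8) mod 5 = 0
i=3: (i + s[i]) mod n = (3 + 1) mod 5 = 4
i=4: (i + s[i]) mod n = (4 + 4) mod 5 = 3
Residues: [0, 4, 0, 4, 3], distinct: False

Answer: invalid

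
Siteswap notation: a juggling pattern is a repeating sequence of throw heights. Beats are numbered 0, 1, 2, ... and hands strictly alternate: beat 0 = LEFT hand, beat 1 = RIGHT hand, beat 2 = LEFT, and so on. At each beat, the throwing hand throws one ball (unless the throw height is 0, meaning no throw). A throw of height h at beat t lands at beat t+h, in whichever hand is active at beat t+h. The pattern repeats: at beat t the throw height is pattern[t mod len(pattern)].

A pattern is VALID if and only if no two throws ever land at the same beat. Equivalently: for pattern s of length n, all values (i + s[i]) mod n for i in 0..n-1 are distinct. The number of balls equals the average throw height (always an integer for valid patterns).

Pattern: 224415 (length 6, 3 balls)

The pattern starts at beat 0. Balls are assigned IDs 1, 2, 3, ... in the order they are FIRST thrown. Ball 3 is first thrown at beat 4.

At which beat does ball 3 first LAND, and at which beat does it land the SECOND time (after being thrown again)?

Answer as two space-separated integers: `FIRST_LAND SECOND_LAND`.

Beat 0 (L): throw ball1 h=2 -> lands@2:L; in-air after throw: [b1@2:L]
Beat 1 (R): throw ball2 h=2 -> lands@3:R; in-air after throw: [b1@2:L b2@3:R]
Beat 2 (L): throw ball1 h=4 -> lands@6:L; in-air after throw: [b2@3:R b1@6:L]
Beat 3 (R): throw ball2 h=4 -> lands@7:R; in-air after throw: [b1@6:L b2@7:R]
Beat 4 (L): throw ball3 h=1 -> lands@5:R; in-air after throw: [b3@5:R b1@6:L b2@7:R]
Beat 5 (R): throw ball3 h=5 -> lands@10:L; in-air after throw: [b1@6:L b2@7:R b3@10:L]
Beat 6 (L): throw ball1 h=2 -> lands@8:L; in-air after throw: [b2@7:R b1@8:L b3@10:L]
Beat 7 (R): throw ball2 h=2 -> lands@9:R; in-air after throw: [b1@8:L b2@9:R b3@10:L]
Beat 8 (L): throw ball1 h=4 -> lands@12:L; in-air after throw: [b2@9:R b3@10:L b1@12:L]
Beat 9 (R): throw ball2 h=4 -> lands@13:R; in-air after throw: [b3@10:L b1@12:L b2@13:R]
Beat 10 (L): throw ball3 h=1 -> lands@11:R; in-air after throw: [b3@11:R b1@12:L b2@13:R]
Ball 3: thrown@4 h=1 -> first land @5; rethrown@5 h=5 -> second land @10

Answer: 5 10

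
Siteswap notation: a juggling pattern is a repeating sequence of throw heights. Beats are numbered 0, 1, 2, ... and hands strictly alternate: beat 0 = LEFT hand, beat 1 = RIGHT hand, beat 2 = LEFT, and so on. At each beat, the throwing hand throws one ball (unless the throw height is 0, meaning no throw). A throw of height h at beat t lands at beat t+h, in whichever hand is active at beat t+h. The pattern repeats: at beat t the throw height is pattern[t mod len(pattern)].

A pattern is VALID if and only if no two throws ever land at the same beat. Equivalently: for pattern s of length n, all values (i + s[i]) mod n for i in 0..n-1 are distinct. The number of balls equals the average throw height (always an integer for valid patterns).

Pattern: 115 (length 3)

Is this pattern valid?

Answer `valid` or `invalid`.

i=0: (i + s[i]) mod n = (0 + 1) mod 3 = 1
i=1: (i + s[i]) mod n = (1 + 1) mod 3 = 2
i=2: (i + s[i]) mod n = (2 + 5) mod 3 = 1
Residues: [1, 2, 1], distinct: False

Answer: invalid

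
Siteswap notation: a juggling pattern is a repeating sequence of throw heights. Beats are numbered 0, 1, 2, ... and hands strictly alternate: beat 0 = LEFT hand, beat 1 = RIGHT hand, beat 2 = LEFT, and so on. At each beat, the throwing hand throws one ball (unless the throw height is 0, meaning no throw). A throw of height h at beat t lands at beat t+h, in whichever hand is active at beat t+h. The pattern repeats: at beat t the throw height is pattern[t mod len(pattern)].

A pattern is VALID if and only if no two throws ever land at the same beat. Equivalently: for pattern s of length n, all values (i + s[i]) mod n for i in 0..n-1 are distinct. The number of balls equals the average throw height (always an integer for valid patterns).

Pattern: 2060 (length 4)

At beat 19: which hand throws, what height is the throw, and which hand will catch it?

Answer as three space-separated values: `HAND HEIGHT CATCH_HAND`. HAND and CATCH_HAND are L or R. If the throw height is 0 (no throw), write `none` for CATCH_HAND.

Beat 19: 19 mod 2 = 1, so hand = R
Throw height = pattern[19 mod 4] = pattern[3] = 0

Answer: R 0 none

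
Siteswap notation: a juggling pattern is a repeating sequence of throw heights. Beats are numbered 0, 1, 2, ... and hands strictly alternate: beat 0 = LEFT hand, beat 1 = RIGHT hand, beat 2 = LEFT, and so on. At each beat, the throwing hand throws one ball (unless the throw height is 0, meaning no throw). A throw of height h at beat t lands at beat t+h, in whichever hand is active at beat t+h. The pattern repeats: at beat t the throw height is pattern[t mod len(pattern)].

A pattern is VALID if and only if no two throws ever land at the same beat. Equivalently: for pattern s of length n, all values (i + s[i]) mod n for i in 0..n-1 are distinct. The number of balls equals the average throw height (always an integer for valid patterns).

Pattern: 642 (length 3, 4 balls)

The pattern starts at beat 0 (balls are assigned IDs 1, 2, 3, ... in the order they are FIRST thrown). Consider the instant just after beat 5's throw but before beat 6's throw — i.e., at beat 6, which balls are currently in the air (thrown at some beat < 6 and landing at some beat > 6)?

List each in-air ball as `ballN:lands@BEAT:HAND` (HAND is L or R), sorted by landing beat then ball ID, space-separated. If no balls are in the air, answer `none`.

Beat 0 (L): throw ball1 h=6 -> lands@6:L; in-air after throw: [b1@6:L]
Beat 1 (R): throw ball2 h=4 -> lands@5:R; in-air after throw: [b2@5:R b1@6:L]
Beat 2 (L): throw ball3 h=2 -> lands@4:L; in-air after throw: [b3@4:L b2@5:R b1@6:L]
Beat 3 (R): throw ball4 h=6 -> lands@9:R; in-air after throw: [b3@4:L b2@5:R b1@6:L b4@9:R]
Beat 4 (L): throw ball3 h=4 -> lands@8:L; in-air after throw: [b2@5:R b1@6:L b3@8:L b4@9:R]
Beat 5 (R): throw ball2 h=2 -> lands@7:R; in-air after throw: [b1@6:L b2@7:R b3@8:L b4@9:R]
Beat 6 (L): throw ball1 h=6 -> lands@12:L; in-air after throw: [b2@7:R b3@8:L b4@9:R b1@12:L]

Answer: ball2:lands@7:R ball3:lands@8:L ball4:lands@9:R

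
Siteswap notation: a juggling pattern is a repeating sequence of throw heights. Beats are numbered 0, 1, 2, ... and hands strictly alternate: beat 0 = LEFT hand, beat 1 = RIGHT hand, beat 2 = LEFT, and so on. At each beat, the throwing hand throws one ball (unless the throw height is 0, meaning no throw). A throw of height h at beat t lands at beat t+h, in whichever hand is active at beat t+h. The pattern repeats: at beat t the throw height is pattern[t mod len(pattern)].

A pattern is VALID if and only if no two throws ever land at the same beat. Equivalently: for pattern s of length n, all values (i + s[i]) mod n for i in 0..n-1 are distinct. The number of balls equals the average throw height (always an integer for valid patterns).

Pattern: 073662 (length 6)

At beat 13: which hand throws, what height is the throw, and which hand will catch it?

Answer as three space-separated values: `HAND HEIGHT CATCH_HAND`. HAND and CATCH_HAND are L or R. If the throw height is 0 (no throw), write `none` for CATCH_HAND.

Answer: R 7 L

Derivation:
Beat 13: 13 mod 2 = 1, so hand = R
Throw height = pattern[13 mod 6] = pattern[1] = 7
Lands at beat 13+7=20, 20 mod 2 = 0, so catch hand = L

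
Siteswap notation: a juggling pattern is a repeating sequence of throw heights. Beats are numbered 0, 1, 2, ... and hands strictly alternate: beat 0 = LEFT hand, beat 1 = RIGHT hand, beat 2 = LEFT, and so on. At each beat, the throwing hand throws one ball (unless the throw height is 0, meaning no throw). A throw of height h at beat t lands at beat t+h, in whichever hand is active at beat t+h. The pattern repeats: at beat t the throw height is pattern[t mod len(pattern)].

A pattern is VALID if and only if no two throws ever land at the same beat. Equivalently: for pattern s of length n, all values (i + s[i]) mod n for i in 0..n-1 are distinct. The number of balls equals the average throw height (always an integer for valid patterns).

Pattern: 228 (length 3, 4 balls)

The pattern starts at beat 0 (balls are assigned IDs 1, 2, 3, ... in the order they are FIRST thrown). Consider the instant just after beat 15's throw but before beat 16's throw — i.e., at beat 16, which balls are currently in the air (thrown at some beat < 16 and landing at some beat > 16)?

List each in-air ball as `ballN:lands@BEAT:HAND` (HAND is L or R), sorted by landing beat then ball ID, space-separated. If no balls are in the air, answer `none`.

Answer: ball2:lands@17:R ball4:lands@19:R ball1:lands@22:L

Derivation:
Beat 0 (L): throw ball1 h=2 -> lands@2:L; in-air after throw: [b1@2:L]
Beat 1 (R): throw ball2 h=2 -> lands@3:R; in-air after throw: [b1@2:L b2@3:R]
Beat 2 (L): throw ball1 h=8 -> lands@10:L; in-air after throw: [b2@3:R b1@10:L]
Beat 3 (R): throw ball2 h=2 -> lands@5:R; in-air after throw: [b2@5:R b1@10:L]
Beat 4 (L): throw ball3 h=2 -> lands@6:L; in-air after throw: [b2@5:R b3@6:L b1@10:L]
Beat 5 (R): throw ball2 h=8 -> lands@13:R; in-air after throw: [b3@6:L b1@10:L b2@13:R]
Beat 6 (L): throw ball3 h=2 -> lands@8:L; in-air after throw: [b3@8:L b1@10:L b2@13:R]
Beat 7 (R): throw ball4 h=2 -> lands@9:R; in-air after throw: [b3@8:L b4@9:R b1@10:L b2@13:R]
Beat 8 (L): throw ball3 h=8 -> lands@16:L; in-air after throw: [b4@9:R b1@10:L b2@13:R b3@16:L]
Beat 9 (R): throw ball4 h=2 -> lands@11:R; in-air after throw: [b1@10:L b4@11:R b2@13:R b3@16:L]
Beat 10 (L): throw ball1 h=2 -> lands@12:L; in-air after throw: [b4@11:R b1@12:L b2@13:R b3@16:L]
Beat 11 (R): throw ball4 h=8 -> lands@19:R; in-air after throw: [b1@12:L b2@13:R b3@16:L b4@19:R]
Beat 12 (L): throw ball1 h=2 -> lands@14:L; in-air after throw: [b2@13:R b1@14:L b3@16:L b4@19:R]
Beat 13 (R): throw ball2 h=2 -> lands@15:R; in-air after throw: [b1@14:L b2@15:R b3@16:L b4@19:R]
Beat 14 (L): throw ball1 h=8 -> lands@22:L; in-air after throw: [b2@15:R b3@16:L b4@19:R b1@22:L]
Beat 15 (R): throw ball2 h=2 -> lands@17:R; in-air after throw: [b3@16:L b2@17:R b4@19:R b1@22:L]
Beat 16 (L): throw ball3 h=2 -> lands@18:L; in-air after throw: [b2@17:R b3@18:L b4@19:R b1@22:L]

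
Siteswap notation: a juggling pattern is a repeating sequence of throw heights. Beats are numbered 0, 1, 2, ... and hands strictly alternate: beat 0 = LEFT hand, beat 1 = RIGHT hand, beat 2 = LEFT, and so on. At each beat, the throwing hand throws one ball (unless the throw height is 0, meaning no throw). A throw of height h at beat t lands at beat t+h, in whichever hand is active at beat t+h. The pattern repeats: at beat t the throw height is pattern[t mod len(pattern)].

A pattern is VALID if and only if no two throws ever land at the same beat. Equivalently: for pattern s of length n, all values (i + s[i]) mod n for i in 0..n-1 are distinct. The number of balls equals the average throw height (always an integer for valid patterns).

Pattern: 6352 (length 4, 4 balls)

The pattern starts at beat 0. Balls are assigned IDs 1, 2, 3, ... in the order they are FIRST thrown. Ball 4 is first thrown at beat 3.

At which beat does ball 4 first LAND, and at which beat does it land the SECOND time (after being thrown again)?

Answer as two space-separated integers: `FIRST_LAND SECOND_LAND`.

Answer: 5 8

Derivation:
Beat 0 (L): throw ball1 h=6 -> lands@6:L; in-air after throw: [b1@6:L]
Beat 1 (R): throw ball2 h=3 -> lands@4:L; in-air after throw: [b2@4:L b1@6:L]
Beat 2 (L): throw ball3 h=5 -> lands@7:R; in-air after throw: [b2@4:L b1@6:L b3@7:R]
Beat 3 (R): throw ball4 h=2 -> lands@5:R; in-air after throw: [b2@4:L b4@5:R b1@6:L b3@7:R]
Beat 4 (L): throw ball2 h=6 -> lands@10:L; in-air after throw: [b4@5:R b1@6:L b3@7:R b2@10:L]
Beat 5 (R): throw ball4 h=3 -> lands@8:L; in-air after throw: [b1@6:L b3@7:R b4@8:L b2@10:L]
Beat 6 (L): throw ball1 h=5 -> lands@11:R; in-air after throw: [b3@7:R b4@8:L b2@10:L b1@11:R]
Beat 7 (R): throw ball3 h=2 -> lands@9:R; in-air after throw: [b4@8:L b3@9:R b2@10:L b1@11:R]
Beat 8 (L): throw ball4 h=6 -> lands@14:L; in-air after throw: [b3@9:R b2@10:L b1@11:R b4@14:L]
Ball 4: thrown@3 h=2 -> first land @5; rethrown@5 h=3 -> second land @8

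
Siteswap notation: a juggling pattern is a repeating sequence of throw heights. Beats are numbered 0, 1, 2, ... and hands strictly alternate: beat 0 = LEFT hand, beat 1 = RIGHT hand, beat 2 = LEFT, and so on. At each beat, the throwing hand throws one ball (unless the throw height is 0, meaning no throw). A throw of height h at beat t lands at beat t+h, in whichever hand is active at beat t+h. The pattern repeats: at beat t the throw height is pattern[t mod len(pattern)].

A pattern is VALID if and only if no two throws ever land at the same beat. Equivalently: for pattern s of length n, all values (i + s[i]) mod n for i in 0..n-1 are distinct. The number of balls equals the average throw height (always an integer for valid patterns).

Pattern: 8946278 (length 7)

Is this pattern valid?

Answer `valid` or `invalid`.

i=0: (i + s[i]) mod n = (0 + 8) mod 7 = 1
i=1: (i + s[i]) mod n = (1 + 9) mod 7 = 3
i=2: (i + s[i]) mod n = (2 + 4) mod 7 = 6
i=3: (i + s[i]) mod n = (3 + 6) mod 7 = 2
i=4: (i + s[i]) mod n = (4 + 2) mod 7 = 6
i=5: (i + s[i]) mod n = (5 + 7) mod 7 = 5
i=6: (i + s[i]) mod n = (6 + 8) mod 7 = 0
Residues: [1, 3, 6, 2, 6, 5, 0], distinct: False

Answer: invalid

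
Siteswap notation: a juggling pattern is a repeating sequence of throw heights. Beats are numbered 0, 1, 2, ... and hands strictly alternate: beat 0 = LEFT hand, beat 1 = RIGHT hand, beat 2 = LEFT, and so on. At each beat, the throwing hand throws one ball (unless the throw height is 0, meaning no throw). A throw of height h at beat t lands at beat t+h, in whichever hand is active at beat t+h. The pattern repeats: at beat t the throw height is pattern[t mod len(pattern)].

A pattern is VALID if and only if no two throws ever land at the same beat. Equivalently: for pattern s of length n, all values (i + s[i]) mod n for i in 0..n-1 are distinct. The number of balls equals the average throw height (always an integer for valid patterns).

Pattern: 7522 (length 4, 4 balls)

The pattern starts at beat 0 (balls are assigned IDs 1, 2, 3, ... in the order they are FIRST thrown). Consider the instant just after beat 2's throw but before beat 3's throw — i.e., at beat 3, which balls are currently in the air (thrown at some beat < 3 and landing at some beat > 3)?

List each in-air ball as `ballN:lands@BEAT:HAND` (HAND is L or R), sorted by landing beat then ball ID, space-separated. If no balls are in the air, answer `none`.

Beat 0 (L): throw ball1 h=7 -> lands@7:R; in-air after throw: [b1@7:R]
Beat 1 (R): throw ball2 h=5 -> lands@6:L; in-air after throw: [b2@6:L b1@7:R]
Beat 2 (L): throw ball3 h=2 -> lands@4:L; in-air after throw: [b3@4:L b2@6:L b1@7:R]
Beat 3 (R): throw ball4 h=2 -> lands@5:R; in-air after throw: [b3@4:L b4@5:R b2@6:L b1@7:R]

Answer: ball3:lands@4:L ball2:lands@6:L ball1:lands@7:R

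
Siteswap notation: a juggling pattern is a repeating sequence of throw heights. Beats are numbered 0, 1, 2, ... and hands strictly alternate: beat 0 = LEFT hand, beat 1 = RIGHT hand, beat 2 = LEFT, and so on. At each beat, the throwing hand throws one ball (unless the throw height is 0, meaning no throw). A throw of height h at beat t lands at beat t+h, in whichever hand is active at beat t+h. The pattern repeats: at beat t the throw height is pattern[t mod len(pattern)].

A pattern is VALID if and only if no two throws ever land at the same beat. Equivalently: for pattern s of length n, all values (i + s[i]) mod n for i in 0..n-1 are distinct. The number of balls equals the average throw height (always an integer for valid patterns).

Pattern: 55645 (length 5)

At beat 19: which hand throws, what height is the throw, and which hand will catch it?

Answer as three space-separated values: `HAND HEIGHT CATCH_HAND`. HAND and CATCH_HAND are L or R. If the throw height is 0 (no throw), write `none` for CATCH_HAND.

Answer: R 5 L

Derivation:
Beat 19: 19 mod 2 = 1, so hand = R
Throw height = pattern[19 mod 5] = pattern[4] = 5
Lands at beat 19+5=24, 24 mod 2 = 0, so catch hand = L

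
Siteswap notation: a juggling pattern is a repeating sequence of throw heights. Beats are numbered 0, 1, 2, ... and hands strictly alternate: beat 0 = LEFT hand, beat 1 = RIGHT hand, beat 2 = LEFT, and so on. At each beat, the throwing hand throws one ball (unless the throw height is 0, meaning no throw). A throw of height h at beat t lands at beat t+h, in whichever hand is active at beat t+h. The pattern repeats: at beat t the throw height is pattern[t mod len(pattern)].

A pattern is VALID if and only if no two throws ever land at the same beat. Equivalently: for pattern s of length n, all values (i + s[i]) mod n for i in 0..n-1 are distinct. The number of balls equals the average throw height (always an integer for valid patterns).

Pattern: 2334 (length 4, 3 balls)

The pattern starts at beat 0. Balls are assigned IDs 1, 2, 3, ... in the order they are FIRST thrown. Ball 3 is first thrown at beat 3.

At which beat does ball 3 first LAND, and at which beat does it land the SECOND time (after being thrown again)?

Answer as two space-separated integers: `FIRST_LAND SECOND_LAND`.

Answer: 7 11

Derivation:
Beat 0 (L): throw ball1 h=2 -> lands@2:L; in-air after throw: [b1@2:L]
Beat 1 (R): throw ball2 h=3 -> lands@4:L; in-air after throw: [b1@2:L b2@4:L]
Beat 2 (L): throw ball1 h=3 -> lands@5:R; in-air after throw: [b2@4:L b1@5:R]
Beat 3 (R): throw ball3 h=4 -> lands@7:R; in-air after throw: [b2@4:L b1@5:R b3@7:R]
Beat 4 (L): throw ball2 h=2 -> lands@6:L; in-air after throw: [b1@5:R b2@6:L b3@7:R]
Beat 5 (R): throw ball1 h=3 -> lands@8:L; in-air after throw: [b2@6:L b3@7:R b1@8:L]
Beat 6 (L): throw ball2 h=3 -> lands@9:R; in-air after throw: [b3@7:R b1@8:L b2@9:R]
Beat 7 (R): throw ball3 h=4 -> lands@11:R; in-air after throw: [b1@8:L b2@9:R b3@11:R]
Beat 8 (L): throw ball1 h=2 -> lands@10:L; in-air after throw: [b2@9:R b1@10:L b3@11:R]
Beat 9 (R): throw ball2 h=3 -> lands@12:L; in-air after throw: [b1@10:L b3@11:R b2@12:L]
Beat 10 (L): throw ball1 h=3 -> lands@13:R; in-air after throw: [b3@11:R b2@12:L b1@13:R]
Beat 11 (R): throw ball3 h=4 -> lands@15:R; in-air after throw: [b2@12:L b1@13:R b3@15:R]
Ball 3: thrown@3 h=4 -> first land @7; rethrown@7 h=4 -> second land @11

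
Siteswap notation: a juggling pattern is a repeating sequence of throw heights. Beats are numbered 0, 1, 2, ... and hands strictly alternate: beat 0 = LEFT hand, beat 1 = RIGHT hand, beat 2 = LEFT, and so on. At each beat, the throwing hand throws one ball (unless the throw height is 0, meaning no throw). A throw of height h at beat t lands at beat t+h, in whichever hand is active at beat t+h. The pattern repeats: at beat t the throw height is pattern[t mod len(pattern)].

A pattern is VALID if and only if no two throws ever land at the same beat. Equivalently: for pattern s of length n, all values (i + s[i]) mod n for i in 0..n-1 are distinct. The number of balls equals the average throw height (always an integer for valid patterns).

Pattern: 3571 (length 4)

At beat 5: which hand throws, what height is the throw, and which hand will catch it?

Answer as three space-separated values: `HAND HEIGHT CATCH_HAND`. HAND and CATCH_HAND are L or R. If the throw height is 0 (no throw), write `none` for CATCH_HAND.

Beat 5: 5 mod 2 = 1, so hand = R
Throw height = pattern[5 mod 4] = pattern[1] = 5
Lands at beat 5+5=10, 10 mod 2 = 0, so catch hand = L

Answer: R 5 L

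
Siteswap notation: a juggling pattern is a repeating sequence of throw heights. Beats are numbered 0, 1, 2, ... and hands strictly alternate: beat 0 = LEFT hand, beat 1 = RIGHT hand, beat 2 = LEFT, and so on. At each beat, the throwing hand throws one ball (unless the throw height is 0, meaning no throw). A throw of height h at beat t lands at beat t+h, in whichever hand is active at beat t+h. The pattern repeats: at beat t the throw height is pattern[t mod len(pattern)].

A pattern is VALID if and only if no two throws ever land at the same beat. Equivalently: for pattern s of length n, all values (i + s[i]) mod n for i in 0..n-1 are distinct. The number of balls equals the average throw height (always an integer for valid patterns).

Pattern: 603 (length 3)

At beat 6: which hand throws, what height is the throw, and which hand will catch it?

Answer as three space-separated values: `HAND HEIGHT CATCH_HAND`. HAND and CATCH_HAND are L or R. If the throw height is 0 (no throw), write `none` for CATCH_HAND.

Beat 6: 6 mod 2 = 0, so hand = L
Throw height = pattern[6 mod 3] = pattern[0] = 6
Lands at beat 6+6=12, 12 mod 2 = 0, so catch hand = L

Answer: L 6 L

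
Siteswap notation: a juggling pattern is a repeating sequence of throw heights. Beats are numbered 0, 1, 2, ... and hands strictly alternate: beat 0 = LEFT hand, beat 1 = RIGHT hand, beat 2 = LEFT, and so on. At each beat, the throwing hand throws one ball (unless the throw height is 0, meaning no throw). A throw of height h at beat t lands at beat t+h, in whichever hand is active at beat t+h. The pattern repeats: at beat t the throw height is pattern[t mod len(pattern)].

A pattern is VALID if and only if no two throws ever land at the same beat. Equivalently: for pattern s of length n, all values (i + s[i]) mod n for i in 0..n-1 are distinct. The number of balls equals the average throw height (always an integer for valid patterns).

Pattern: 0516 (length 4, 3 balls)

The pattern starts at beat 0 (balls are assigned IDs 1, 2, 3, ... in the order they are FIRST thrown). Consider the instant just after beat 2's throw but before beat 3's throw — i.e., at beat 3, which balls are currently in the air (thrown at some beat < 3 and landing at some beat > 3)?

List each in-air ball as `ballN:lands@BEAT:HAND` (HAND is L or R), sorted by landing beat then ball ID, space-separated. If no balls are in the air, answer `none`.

Answer: ball1:lands@6:L

Derivation:
Beat 1 (R): throw ball1 h=5 -> lands@6:L; in-air after throw: [b1@6:L]
Beat 2 (L): throw ball2 h=1 -> lands@3:R; in-air after throw: [b2@3:R b1@6:L]
Beat 3 (R): throw ball2 h=6 -> lands@9:R; in-air after throw: [b1@6:L b2@9:R]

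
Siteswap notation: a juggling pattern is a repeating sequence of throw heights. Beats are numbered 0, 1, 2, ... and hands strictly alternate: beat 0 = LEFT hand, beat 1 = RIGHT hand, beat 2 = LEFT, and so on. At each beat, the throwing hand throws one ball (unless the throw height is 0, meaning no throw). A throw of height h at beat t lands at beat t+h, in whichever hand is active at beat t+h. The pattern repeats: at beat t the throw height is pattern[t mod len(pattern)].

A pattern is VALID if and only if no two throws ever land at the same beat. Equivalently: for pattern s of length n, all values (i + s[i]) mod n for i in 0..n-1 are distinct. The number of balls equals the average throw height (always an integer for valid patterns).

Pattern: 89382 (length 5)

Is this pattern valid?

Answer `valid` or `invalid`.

i=0: (i + s[i]) mod n = (0 + 8) mod 5 = 3
i=1: (i + s[i]) mod n = (1 + 9) mod 5 = 0
i=2: (i + s[i]) mod n = (2 + 3) mod 5 = 0
i=3: (i + s[i]) mod n = (3 + 8) mod 5 = 1
i=4: (i + s[i]) mod n = (4 + 2) mod 5 = 1
Residues: [3, 0, 0, 1, 1], distinct: False

Answer: invalid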